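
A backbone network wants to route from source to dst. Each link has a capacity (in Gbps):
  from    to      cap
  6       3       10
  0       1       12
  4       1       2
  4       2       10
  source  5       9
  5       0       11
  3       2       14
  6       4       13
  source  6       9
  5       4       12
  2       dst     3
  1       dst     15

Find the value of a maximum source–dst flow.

Augment source→5→0→1→dst: bottleneck 9. Total 9.
Augment source→6→4→1→dst: bottleneck 2. Total 11.
Augment source→6→4→2→dst: bottleneck 3. Total 14.
No augmenting path remains in the residual graph.

14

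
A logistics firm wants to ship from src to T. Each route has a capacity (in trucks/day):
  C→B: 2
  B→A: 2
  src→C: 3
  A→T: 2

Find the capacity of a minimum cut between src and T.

Max flow = 2 (via 1 augmenting path).
In the residual at optimum, the set reachable from src is {C, src}.
Cut edges: C→B (cap 2). Sum = 2.

2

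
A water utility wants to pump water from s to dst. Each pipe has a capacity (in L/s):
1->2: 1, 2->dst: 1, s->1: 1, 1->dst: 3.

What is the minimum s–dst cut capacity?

1

Max flow = 1 (via 1 augmenting path).
In the residual at optimum, the set reachable from s is {s}.
Cut edges: s->1 (cap 1). Sum = 1.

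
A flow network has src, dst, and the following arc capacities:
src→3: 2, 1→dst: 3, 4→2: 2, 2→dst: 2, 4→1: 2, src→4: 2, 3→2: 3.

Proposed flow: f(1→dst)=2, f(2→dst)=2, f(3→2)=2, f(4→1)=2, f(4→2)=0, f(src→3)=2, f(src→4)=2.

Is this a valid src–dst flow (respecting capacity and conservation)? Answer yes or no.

Yes

Every edge has 0 ≤ f(e) ≤ cap(e).
At each intermediate node, inflow equals outflow.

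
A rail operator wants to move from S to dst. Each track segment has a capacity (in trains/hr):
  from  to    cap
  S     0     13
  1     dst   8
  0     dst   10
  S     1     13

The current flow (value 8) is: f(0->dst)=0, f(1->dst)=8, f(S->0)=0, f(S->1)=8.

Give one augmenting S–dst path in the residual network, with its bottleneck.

Residual along S->0->dst: S->0: 13, 0->dst: 10.
Bottleneck = min = 10.

S->0->dst, bottleneck 10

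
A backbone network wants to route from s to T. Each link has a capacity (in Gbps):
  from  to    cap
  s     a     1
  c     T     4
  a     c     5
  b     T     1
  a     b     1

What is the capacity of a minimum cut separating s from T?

1

Max flow = 1 (via 1 augmenting path).
In the residual at optimum, the set reachable from s is {s}.
Cut edges: s->a (cap 1). Sum = 1.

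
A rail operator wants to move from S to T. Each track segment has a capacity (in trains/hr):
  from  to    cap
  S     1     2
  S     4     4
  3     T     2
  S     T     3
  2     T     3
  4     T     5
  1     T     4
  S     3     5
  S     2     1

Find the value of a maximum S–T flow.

Augment S→T: bottleneck 3. Total 3.
Augment S→3→T: bottleneck 2. Total 5.
Augment S→1→T: bottleneck 2. Total 7.
Augment S→4→T: bottleneck 4. Total 11.
Augment S→2→T: bottleneck 1. Total 12.
No augmenting path remains in the residual graph.

12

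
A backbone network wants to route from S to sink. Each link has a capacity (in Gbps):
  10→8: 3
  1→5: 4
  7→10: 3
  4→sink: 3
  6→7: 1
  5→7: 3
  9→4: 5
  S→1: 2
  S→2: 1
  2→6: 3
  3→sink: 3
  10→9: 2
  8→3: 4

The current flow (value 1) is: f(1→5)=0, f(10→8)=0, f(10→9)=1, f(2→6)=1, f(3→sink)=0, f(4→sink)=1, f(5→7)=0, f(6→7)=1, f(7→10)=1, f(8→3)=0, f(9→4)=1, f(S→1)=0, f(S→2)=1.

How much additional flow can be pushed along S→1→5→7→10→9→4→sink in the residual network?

1

Residual capacities along the path: S→1: 2, 1→5: 4, 5→7: 3, 7→10: 2, 10→9: 1, 9→4: 4, 4→sink: 2.
Minimum is 1.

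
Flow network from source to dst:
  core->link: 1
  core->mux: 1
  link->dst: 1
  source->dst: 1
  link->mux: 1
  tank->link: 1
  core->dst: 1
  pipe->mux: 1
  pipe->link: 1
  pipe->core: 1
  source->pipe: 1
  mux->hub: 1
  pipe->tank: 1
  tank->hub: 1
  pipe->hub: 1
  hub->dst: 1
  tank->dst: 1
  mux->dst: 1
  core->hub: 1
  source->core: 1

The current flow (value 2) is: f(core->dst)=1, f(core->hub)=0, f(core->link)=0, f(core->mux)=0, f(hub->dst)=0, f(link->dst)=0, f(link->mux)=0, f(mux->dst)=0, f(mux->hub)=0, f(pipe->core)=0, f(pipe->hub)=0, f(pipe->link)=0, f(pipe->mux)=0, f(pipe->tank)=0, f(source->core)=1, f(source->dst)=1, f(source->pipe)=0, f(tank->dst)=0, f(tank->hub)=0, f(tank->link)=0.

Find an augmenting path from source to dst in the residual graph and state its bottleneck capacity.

Residual along source->pipe->tank->dst: source->pipe: 1, pipe->tank: 1, tank->dst: 1.
Bottleneck = min = 1.

source->pipe->tank->dst, bottleneck 1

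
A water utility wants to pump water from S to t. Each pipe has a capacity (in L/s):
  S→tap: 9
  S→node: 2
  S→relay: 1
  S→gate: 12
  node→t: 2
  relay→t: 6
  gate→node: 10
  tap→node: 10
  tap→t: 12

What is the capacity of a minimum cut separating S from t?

Max flow = 12 (via 3 augmenting paths).
In the residual at optimum, the set reachable from S is {S, gate, node}.
Cut edges: S→tap (cap 9), S→relay (cap 1), node→t (cap 2). Sum = 12.

12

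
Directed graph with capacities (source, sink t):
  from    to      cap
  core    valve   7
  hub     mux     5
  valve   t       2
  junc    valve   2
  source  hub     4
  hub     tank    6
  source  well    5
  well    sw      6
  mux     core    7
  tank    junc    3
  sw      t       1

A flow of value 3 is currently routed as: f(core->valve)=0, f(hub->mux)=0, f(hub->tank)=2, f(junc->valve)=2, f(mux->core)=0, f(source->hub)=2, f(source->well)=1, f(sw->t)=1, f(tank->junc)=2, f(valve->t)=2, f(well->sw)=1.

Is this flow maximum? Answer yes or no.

Yes

Residual reachable from source: {core, hub, junc, mux, source, sw, tank, valve, well}; t is not reachable.
Saturated cut: valve->t, sw->t with total capacity 3 = current flow value. Flow is maximum.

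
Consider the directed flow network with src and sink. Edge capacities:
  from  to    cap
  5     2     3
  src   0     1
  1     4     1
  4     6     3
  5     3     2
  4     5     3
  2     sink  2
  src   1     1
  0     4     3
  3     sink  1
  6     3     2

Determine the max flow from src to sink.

2

Augment src->1->4->6->3->sink: bottleneck 1. Total 1.
Augment src->0->4->5->2->sink: bottleneck 1. Total 2.
No augmenting path remains in the residual graph.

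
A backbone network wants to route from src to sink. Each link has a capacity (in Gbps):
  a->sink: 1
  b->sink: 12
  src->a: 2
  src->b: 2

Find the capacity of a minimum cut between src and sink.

Max flow = 3 (via 2 augmenting paths).
In the residual at optimum, the set reachable from src is {a, src}.
Cut edges: src->b (cap 2), a->sink (cap 1). Sum = 3.

3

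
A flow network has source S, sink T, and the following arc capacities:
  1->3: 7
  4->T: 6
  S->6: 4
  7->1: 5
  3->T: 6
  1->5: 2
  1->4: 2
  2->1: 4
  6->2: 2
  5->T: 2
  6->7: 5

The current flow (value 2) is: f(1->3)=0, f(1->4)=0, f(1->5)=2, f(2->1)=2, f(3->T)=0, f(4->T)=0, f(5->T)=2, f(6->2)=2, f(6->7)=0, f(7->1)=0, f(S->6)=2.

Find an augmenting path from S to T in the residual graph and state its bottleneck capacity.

Residual along S->6->7->1->4->T: S->6: 2, 6->7: 5, 7->1: 5, 1->4: 2, 4->T: 6.
Bottleneck = min = 2.

S->6->7->1->4->T, bottleneck 2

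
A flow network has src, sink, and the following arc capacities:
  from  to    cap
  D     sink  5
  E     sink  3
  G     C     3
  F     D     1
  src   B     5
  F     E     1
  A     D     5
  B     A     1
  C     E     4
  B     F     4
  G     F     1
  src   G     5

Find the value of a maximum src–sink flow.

5

Augment src→B→A→D→sink: bottleneck 1. Total 1.
Augment src→B→F→D→sink: bottleneck 1. Total 2.
Augment src→B→F→E→sink: bottleneck 1. Total 3.
Augment src→G→C→E→sink: bottleneck 2. Total 5.
No augmenting path remains in the residual graph.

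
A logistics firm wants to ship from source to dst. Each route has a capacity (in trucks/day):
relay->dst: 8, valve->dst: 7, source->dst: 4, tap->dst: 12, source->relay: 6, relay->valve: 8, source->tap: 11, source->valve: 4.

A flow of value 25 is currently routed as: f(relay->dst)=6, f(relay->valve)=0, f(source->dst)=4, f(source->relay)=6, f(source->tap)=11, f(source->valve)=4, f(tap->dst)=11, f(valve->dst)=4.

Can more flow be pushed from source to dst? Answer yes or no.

No

Residual reachable from source: {source}; dst is not reachable.
Saturated cut: source->tap, source->relay, source->valve, source->dst with total capacity 25 = current flow value. Flow is maximum.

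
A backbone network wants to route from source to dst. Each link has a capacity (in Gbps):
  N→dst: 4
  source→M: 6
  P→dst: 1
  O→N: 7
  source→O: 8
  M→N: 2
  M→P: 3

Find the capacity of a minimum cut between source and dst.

5

Max flow = 5 (via 2 augmenting paths).
In the residual at optimum, the set reachable from source is {M, N, O, P, source}.
Cut edges: N→dst (cap 4), P→dst (cap 1). Sum = 5.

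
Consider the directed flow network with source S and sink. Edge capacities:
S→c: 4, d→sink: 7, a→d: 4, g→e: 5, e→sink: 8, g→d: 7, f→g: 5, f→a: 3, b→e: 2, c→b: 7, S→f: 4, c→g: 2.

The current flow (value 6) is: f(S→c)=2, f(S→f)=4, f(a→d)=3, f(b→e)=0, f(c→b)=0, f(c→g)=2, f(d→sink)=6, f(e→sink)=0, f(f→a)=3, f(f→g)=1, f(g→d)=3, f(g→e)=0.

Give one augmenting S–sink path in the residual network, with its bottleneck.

S→c→b→e→sink, bottleneck 2

Residual along S→c→b→e→sink: S→c: 2, c→b: 7, b→e: 2, e→sink: 8.
Bottleneck = min = 2.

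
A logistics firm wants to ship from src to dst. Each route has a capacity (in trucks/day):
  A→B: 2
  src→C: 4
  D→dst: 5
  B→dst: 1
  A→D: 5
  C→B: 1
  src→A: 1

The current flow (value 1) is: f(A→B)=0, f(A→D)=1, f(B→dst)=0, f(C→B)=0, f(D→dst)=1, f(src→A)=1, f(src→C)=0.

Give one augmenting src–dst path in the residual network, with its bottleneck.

src→C→B→dst, bottleneck 1

Residual along src→C→B→dst: src→C: 4, C→B: 1, B→dst: 1.
Bottleneck = min = 1.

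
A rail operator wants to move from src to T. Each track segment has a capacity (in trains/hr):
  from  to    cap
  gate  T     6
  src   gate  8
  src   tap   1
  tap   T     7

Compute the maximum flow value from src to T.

7

Augment src→tap→T: bottleneck 1. Total 1.
Augment src→gate→T: bottleneck 6. Total 7.
No augmenting path remains in the residual graph.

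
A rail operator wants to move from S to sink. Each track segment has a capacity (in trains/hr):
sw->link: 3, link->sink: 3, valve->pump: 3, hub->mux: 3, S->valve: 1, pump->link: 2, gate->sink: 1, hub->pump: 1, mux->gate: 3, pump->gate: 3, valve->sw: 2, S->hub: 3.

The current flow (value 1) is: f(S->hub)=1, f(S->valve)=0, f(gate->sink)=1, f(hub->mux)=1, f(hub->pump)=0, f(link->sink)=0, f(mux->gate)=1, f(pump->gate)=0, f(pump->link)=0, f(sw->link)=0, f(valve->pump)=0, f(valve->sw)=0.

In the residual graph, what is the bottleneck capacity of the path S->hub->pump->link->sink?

Residual capacities along the path: S->hub: 2, hub->pump: 1, pump->link: 2, link->sink: 3.
Minimum is 1.

1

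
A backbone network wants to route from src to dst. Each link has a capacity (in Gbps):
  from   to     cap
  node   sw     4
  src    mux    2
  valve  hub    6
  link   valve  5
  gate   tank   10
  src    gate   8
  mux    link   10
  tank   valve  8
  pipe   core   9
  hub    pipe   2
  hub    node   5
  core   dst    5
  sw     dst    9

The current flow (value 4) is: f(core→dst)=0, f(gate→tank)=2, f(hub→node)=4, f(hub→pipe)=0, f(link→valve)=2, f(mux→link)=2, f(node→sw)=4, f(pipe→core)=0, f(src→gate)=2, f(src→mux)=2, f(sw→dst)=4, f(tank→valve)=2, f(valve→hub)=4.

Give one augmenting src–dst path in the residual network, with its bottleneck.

src→gate→tank→valve→hub→pipe→core→dst, bottleneck 2

Residual along src→gate→tank→valve→hub→pipe→core→dst: src→gate: 6, gate→tank: 8, tank→valve: 6, valve→hub: 2, hub→pipe: 2, pipe→core: 9, core→dst: 5.
Bottleneck = min = 2.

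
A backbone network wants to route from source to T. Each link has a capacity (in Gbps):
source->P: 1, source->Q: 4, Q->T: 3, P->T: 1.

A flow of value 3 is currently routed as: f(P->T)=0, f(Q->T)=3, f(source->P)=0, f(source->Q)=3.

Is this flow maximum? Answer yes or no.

No

Residual path source->P->T has bottleneck 1 > 0.
Pushing 1 along it raises the flow to 4, so the given flow is not maximum.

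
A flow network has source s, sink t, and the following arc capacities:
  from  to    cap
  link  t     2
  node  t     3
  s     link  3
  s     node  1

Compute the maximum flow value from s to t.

3

Augment s->link->t: bottleneck 2. Total 2.
Augment s->node->t: bottleneck 1. Total 3.
No augmenting path remains in the residual graph.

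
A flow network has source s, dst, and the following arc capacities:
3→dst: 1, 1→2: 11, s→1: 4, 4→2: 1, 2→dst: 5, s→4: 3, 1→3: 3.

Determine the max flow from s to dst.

5

Augment s→4→2→dst: bottleneck 1. Total 1.
Augment s→1→2→dst: bottleneck 4. Total 5.
No augmenting path remains in the residual graph.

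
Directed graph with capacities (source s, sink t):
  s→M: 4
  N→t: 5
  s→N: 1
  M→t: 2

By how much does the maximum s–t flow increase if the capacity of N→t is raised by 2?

Original max flow = 3.
Edge N→t does not cross the min cut (source side {M, s}), so extra capacity there cannot help.
New max flow = 3. Increase = 0.

0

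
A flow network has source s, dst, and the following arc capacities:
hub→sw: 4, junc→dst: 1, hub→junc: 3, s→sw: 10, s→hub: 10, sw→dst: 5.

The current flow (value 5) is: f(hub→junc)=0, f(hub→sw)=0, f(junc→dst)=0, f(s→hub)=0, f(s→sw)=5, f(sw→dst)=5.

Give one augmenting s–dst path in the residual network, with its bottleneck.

Residual along s→hub→junc→dst: s→hub: 10, hub→junc: 3, junc→dst: 1.
Bottleneck = min = 1.

s→hub→junc→dst, bottleneck 1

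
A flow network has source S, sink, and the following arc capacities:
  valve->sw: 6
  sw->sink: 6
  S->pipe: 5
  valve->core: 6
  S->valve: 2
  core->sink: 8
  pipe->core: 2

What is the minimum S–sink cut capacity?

4

Max flow = 4 (via 2 augmenting paths).
In the residual at optimum, the set reachable from S is {S, pipe}.
Cut edges: S->valve (cap 2), pipe->core (cap 2). Sum = 4.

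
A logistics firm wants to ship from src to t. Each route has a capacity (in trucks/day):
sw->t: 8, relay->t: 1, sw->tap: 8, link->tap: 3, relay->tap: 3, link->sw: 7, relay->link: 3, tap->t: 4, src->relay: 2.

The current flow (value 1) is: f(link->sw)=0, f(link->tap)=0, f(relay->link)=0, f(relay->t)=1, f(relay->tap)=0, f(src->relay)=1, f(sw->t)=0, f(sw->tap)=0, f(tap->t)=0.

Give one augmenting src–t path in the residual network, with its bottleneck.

Residual along src->relay->tap->t: src->relay: 1, relay->tap: 3, tap->t: 4.
Bottleneck = min = 1.

src->relay->tap->t, bottleneck 1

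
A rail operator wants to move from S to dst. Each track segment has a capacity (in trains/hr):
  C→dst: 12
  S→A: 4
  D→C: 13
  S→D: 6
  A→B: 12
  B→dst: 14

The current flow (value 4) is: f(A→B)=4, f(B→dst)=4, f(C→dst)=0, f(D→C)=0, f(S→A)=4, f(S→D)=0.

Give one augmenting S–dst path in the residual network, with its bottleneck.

S→D→C→dst, bottleneck 6

Residual along S→D→C→dst: S→D: 6, D→C: 13, C→dst: 12.
Bottleneck = min = 6.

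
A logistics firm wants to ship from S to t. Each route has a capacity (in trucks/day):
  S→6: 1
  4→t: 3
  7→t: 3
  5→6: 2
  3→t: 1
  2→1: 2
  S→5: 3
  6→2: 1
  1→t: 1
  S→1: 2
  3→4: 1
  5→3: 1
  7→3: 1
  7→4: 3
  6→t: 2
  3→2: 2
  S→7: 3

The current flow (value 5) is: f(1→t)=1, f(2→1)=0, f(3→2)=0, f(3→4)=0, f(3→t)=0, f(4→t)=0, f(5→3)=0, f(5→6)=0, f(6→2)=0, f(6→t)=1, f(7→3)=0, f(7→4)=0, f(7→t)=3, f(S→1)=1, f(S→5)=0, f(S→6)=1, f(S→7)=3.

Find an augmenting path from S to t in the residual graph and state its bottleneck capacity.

Residual along S→5→6→t: S→5: 3, 5→6: 2, 6→t: 1.
Bottleneck = min = 1.

S→5→6→t, bottleneck 1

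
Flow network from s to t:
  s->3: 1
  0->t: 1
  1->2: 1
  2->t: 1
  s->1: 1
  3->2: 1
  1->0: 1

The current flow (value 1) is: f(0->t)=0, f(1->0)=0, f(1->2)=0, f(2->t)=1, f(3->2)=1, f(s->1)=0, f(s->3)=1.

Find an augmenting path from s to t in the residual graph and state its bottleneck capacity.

Residual along s->1->0->t: s->1: 1, 1->0: 1, 0->t: 1.
Bottleneck = min = 1.

s->1->0->t, bottleneck 1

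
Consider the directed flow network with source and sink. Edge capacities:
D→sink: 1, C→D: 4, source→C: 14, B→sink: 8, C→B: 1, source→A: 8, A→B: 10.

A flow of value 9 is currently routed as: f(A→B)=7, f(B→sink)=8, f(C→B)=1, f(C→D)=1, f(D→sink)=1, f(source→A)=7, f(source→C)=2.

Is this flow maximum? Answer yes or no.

Residual reachable from source: {A, B, C, D, source}; sink is not reachable.
Saturated cut: D→sink, B→sink with total capacity 9 = current flow value. Flow is maximum.

Yes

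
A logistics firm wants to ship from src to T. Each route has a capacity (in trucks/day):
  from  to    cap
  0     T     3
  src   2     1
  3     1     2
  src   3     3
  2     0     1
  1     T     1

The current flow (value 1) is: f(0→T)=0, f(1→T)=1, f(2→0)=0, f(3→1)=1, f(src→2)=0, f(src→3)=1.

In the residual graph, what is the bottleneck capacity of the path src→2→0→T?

1

Residual capacities along the path: src→2: 1, 2→0: 1, 0→T: 3.
Minimum is 1.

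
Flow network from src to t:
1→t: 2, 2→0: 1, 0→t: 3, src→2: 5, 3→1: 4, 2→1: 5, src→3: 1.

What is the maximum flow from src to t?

Augment src→3→1→t: bottleneck 1. Total 1.
Augment src→2→1→t: bottleneck 1. Total 2.
Augment src→2→0→t: bottleneck 1. Total 3.
No augmenting path remains in the residual graph.

3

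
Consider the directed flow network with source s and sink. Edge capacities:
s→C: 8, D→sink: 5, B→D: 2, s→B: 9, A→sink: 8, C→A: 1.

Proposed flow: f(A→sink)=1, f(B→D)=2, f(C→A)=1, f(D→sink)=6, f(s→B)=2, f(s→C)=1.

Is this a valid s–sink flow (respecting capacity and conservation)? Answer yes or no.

No

Capacity violated on D→sink: flow 6 > capacity 5.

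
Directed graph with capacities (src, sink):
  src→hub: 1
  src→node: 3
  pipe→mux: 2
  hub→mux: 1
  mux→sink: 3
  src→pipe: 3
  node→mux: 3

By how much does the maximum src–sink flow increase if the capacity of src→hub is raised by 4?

0

Original max flow = 3.
Edge src→hub does not cross the min cut (source side {hub, mux, node, pipe, src}), so extra capacity there cannot help.
New max flow = 3. Increase = 0.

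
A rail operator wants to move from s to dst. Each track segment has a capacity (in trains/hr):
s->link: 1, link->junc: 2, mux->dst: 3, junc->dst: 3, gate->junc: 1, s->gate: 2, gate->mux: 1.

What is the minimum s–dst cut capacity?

3

Max flow = 3 (via 3 augmenting paths).
In the residual at optimum, the set reachable from s is {s}.
Cut edges: s->link (cap 1), s->gate (cap 2). Sum = 3.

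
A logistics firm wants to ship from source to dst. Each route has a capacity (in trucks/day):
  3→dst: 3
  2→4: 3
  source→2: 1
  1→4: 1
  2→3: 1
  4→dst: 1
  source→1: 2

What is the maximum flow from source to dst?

Augment source→1→4→dst: bottleneck 1. Total 1.
Augment source→2→3→dst: bottleneck 1. Total 2.
No augmenting path remains in the residual graph.

2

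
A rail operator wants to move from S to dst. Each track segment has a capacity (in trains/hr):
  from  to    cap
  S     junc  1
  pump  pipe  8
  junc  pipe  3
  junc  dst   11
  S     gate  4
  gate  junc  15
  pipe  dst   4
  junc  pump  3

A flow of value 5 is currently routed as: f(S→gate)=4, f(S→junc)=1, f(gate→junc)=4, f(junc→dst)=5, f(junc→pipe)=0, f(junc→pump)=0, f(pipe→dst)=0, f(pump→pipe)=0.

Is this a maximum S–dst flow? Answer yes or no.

Yes

Residual reachable from S: {S}; dst is not reachable.
Saturated cut: S→gate, S→junc with total capacity 5 = current flow value. Flow is maximum.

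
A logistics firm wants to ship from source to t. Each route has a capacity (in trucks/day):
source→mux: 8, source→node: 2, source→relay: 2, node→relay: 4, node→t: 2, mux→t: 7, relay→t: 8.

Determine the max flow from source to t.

11

Augment source→node→t: bottleneck 2. Total 2.
Augment source→mux→t: bottleneck 7. Total 9.
Augment source→relay→t: bottleneck 2. Total 11.
No augmenting path remains in the residual graph.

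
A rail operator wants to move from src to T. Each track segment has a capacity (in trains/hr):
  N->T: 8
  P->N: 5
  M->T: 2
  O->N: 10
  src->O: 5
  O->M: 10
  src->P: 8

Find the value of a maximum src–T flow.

Augment src->P->N->T: bottleneck 5. Total 5.
Augment src->O->N->T: bottleneck 3. Total 8.
Augment src->O->M->T: bottleneck 2. Total 10.
No augmenting path remains in the residual graph.

10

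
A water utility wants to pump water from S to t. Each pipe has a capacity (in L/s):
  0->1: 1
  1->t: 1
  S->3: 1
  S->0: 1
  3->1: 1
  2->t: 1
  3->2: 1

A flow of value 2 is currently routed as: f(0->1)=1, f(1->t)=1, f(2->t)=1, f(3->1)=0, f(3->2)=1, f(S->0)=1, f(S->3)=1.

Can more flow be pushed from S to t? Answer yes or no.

No

Residual reachable from S: {S}; t is not reachable.
Saturated cut: S->0, S->3 with total capacity 2 = current flow value. Flow is maximum.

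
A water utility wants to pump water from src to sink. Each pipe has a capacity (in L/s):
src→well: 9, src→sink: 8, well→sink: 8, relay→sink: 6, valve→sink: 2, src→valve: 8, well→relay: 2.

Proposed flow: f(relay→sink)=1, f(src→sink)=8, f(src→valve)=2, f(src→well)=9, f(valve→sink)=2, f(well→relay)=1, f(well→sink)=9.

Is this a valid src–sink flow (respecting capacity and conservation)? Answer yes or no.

No

Capacity violated on well→sink: flow 9 > capacity 8.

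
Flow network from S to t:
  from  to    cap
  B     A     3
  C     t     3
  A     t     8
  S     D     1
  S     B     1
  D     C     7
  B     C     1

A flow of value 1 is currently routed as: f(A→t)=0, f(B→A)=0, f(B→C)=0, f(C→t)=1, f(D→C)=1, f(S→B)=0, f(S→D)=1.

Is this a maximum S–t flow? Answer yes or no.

No

Residual path S→B→C→t has bottleneck 1 > 0.
Pushing 1 along it raises the flow to 2, so the given flow is not maximum.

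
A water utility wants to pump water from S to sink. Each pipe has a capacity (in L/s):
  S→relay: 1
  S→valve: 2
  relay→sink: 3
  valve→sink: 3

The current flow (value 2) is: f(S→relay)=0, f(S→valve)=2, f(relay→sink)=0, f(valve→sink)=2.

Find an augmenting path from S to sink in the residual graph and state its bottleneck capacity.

S→relay→sink, bottleneck 1

Residual along S→relay→sink: S→relay: 1, relay→sink: 3.
Bottleneck = min = 1.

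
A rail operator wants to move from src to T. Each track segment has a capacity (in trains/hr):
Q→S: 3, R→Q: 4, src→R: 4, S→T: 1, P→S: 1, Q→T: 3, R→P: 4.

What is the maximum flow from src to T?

4

Augment src→R→Q→T: bottleneck 3. Total 3.
Augment src→R→P→S→T: bottleneck 1. Total 4.
No augmenting path remains in the residual graph.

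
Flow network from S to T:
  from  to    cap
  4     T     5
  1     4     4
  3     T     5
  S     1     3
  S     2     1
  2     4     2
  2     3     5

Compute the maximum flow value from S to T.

Augment S→1→4→T: bottleneck 3. Total 3.
Augment S→2→4→T: bottleneck 1. Total 4.
No augmenting path remains in the residual graph.

4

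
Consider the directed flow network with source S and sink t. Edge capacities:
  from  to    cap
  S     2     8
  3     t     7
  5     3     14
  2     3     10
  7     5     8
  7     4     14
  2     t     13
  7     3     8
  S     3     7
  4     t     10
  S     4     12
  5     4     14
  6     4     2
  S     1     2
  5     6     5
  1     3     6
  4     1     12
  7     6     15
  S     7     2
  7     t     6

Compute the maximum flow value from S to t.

27

Augment S→7→t: bottleneck 2. Total 2.
Augment S→4→t: bottleneck 10. Total 12.
Augment S→2→t: bottleneck 8. Total 20.
Augment S→3→t: bottleneck 7. Total 27.
No augmenting path remains in the residual graph.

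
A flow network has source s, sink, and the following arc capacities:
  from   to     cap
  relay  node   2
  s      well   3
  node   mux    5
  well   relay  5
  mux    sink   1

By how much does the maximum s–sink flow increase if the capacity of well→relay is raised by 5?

Original max flow = 1.
Edge well→relay does not cross the min cut (source side {mux, node, relay, s, well}), so extra capacity there cannot help.
New max flow = 1. Increase = 0.

0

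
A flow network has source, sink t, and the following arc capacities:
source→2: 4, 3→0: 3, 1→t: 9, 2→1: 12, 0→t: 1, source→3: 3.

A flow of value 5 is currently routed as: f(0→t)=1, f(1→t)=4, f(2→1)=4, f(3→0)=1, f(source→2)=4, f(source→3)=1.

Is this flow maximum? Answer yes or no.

Yes

Residual reachable from source: {0, 3, source}; t is not reachable.
Saturated cut: source→2, 0→t with total capacity 5 = current flow value. Flow is maximum.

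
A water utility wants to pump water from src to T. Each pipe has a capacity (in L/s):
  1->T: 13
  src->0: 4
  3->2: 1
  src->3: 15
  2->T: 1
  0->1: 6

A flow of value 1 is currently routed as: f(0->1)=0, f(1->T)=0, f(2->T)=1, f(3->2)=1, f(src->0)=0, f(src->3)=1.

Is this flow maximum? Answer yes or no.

No

Residual path src->0->1->T has bottleneck 4 > 0.
Pushing 4 along it raises the flow to 5, so the given flow is not maximum.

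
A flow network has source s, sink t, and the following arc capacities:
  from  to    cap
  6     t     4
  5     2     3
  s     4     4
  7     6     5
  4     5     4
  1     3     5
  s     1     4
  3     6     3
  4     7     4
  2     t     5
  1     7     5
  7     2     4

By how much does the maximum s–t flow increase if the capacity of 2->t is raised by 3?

Original max flow = 8.
Edge 2->t does not cross the min cut (source side {s}), so extra capacity there cannot help.
New max flow = 8. Increase = 0.

0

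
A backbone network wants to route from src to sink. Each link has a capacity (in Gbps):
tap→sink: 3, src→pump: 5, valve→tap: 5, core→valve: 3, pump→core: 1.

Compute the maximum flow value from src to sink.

1

Augment src→pump→core→valve→tap→sink: bottleneck 1. Total 1.
No augmenting path remains in the residual graph.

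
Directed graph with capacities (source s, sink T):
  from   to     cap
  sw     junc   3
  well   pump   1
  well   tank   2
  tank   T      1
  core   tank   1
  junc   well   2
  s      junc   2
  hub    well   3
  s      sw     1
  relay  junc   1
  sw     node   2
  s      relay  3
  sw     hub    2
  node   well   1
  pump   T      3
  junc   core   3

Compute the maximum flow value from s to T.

Augment s→junc→core→tank→T: bottleneck 1. Total 1.
Augment s→junc→well→pump→T: bottleneck 1. Total 2.
No augmenting path remains in the residual graph.

2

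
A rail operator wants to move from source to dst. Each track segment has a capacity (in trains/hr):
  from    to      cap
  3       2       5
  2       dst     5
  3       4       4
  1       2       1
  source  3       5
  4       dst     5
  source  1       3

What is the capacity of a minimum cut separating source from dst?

Max flow = 6 (via 3 augmenting paths).
In the residual at optimum, the set reachable from source is {1, source}.
Cut edges: source→3 (cap 5), 1→2 (cap 1). Sum = 6.

6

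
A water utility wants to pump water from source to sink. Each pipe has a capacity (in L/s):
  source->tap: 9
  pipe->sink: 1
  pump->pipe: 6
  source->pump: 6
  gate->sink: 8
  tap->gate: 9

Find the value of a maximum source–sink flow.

9

Augment source->pump->pipe->sink: bottleneck 1. Total 1.
Augment source->tap->gate->sink: bottleneck 8. Total 9.
No augmenting path remains in the residual graph.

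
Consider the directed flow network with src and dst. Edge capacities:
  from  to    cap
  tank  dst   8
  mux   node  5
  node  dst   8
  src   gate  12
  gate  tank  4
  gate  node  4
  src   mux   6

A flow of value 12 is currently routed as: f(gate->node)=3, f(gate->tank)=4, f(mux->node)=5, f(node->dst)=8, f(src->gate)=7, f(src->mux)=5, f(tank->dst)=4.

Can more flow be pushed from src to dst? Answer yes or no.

Residual reachable from src: {gate, mux, node, src}; dst is not reachable.
Saturated cut: gate->tank, node->dst with total capacity 12 = current flow value. Flow is maximum.

No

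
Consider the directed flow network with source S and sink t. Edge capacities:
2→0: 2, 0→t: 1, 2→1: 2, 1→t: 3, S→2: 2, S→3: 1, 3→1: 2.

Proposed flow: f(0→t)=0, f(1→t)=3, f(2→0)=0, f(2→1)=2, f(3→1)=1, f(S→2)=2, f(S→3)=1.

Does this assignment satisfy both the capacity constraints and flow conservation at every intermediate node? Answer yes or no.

Yes

Every edge has 0 ≤ f(e) ≤ cap(e).
At each intermediate node, inflow equals outflow.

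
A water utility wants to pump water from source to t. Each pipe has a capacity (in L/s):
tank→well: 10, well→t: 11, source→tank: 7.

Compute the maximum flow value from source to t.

7

Augment source→tank→well→t: bottleneck 7. Total 7.
No augmenting path remains in the residual graph.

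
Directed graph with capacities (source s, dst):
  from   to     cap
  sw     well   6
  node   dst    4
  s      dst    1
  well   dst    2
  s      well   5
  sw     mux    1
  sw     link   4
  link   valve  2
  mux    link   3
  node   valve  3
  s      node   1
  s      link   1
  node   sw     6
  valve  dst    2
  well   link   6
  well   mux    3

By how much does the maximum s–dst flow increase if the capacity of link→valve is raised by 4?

0

Original max flow = 6.
Even with extra capacity on link→valve, another cut of capacity 6 remains binding.
New max flow = 6. Increase = 0.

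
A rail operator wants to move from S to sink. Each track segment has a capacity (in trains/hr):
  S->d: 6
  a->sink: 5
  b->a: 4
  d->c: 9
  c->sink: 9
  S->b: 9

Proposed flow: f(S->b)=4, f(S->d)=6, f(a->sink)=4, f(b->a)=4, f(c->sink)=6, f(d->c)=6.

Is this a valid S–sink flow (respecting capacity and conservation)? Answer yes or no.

Yes

Every edge has 0 ≤ f(e) ≤ cap(e).
At each intermediate node, inflow equals outflow.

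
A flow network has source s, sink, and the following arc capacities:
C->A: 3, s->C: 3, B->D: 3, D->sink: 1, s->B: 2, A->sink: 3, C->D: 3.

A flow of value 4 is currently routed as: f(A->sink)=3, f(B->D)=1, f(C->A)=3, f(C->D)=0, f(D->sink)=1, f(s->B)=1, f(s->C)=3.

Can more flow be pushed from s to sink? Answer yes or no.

No

Residual reachable from s: {B, D, s}; sink is not reachable.
Saturated cut: s->C, D->sink with total capacity 4 = current flow value. Flow is maximum.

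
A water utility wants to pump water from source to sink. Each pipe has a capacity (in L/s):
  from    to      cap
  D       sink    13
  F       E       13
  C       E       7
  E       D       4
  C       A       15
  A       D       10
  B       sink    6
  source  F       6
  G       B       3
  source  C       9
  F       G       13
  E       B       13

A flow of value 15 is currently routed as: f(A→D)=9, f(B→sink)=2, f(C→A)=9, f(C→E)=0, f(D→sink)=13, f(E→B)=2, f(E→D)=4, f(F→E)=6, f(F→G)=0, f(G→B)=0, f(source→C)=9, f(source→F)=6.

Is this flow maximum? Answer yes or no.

Residual reachable from source: {source}; sink is not reachable.
Saturated cut: source→C, source→F with total capacity 15 = current flow value. Flow is maximum.

Yes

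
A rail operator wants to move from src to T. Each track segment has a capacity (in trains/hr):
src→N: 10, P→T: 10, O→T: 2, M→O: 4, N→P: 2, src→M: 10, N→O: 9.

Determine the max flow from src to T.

4

Augment src→N→P→T: bottleneck 2. Total 2.
Augment src→N→O→T: bottleneck 2. Total 4.
No augmenting path remains in the residual graph.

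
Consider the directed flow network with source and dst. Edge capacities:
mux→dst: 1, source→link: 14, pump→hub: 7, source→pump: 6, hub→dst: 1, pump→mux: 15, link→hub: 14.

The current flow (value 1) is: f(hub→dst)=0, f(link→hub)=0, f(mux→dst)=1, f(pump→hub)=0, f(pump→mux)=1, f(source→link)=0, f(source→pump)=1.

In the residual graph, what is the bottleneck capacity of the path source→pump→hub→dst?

Residual capacities along the path: source→pump: 5, pump→hub: 7, hub→dst: 1.
Minimum is 1.

1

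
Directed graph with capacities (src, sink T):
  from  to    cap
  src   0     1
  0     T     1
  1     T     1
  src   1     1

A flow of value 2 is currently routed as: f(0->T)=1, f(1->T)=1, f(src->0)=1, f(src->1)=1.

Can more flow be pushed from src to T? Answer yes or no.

No

Residual reachable from src: {src}; T is not reachable.
Saturated cut: src->1, src->0 with total capacity 2 = current flow value. Flow is maximum.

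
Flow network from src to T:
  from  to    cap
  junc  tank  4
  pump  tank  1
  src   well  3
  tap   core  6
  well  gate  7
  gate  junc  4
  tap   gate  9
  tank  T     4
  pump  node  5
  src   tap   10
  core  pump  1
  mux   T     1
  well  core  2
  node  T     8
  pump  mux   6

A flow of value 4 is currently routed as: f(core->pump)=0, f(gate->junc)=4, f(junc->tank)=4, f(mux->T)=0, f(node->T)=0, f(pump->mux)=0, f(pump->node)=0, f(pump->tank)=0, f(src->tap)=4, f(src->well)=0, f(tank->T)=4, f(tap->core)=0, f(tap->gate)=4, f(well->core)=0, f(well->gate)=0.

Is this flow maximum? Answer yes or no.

Residual path src->tap->core->pump->mux->T has bottleneck 1 > 0.
Pushing 1 along it raises the flow to 5, so the given flow is not maximum.

No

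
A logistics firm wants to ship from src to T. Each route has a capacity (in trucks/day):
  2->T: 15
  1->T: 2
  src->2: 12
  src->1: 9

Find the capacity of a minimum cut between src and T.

Max flow = 14 (via 2 augmenting paths).
In the residual at optimum, the set reachable from src is {1, src}.
Cut edges: src->2 (cap 12), 1->T (cap 2). Sum = 14.

14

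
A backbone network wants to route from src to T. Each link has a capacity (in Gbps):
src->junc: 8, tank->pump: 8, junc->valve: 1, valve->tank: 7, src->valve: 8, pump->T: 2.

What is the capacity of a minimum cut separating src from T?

Max flow = 2 (via 1 augmenting path).
In the residual at optimum, the set reachable from src is {junc, pump, src, tank, valve}.
Cut edges: pump->T (cap 2). Sum = 2.

2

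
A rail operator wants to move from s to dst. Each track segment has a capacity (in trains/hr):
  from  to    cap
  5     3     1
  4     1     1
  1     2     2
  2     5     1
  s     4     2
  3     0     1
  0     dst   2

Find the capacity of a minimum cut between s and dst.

Max flow = 1 (via 1 augmenting path).
In the residual at optimum, the set reachable from s is {4, s}.
Cut edges: 4->1 (cap 1). Sum = 1.

1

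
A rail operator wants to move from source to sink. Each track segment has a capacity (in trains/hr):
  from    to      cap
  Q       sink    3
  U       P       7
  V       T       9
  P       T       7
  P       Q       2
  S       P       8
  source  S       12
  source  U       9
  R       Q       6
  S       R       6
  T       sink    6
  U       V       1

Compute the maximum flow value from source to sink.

9

Augment source->S->R->Q->sink: bottleneck 3. Total 3.
Augment source->S->P->T->sink: bottleneck 6. Total 9.
No augmenting path remains in the residual graph.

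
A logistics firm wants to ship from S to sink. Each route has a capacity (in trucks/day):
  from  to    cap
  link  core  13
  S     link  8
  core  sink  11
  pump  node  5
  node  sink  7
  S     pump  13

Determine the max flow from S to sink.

Augment S->pump->node->sink: bottleneck 5. Total 5.
Augment S->link->core->sink: bottleneck 8. Total 13.
No augmenting path remains in the residual graph.

13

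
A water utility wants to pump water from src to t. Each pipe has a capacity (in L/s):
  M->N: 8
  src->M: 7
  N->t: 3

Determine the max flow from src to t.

3

Augment src->M->N->t: bottleneck 3. Total 3.
No augmenting path remains in the residual graph.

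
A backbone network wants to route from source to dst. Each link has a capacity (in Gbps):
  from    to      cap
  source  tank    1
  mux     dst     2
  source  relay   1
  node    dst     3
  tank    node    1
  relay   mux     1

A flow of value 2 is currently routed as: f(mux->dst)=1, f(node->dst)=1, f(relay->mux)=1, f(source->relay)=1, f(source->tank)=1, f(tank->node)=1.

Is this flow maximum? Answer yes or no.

Yes

Residual reachable from source: {source}; dst is not reachable.
Saturated cut: source->tank, source->relay with total capacity 2 = current flow value. Flow is maximum.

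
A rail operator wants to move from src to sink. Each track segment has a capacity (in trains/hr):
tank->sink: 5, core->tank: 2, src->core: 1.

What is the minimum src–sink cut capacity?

1

Max flow = 1 (via 1 augmenting path).
In the residual at optimum, the set reachable from src is {src}.
Cut edges: src->core (cap 1). Sum = 1.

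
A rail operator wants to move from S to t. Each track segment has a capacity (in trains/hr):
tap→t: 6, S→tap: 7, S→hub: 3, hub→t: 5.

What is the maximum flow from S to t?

Augment S→tap→t: bottleneck 6. Total 6.
Augment S→hub→t: bottleneck 3. Total 9.
No augmenting path remains in the residual graph.

9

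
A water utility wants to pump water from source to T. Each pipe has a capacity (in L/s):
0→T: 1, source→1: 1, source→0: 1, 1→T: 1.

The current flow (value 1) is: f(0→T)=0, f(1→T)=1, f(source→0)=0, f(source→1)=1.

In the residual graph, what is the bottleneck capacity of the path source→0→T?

Residual capacities along the path: source→0: 1, 0→T: 1.
Minimum is 1.

1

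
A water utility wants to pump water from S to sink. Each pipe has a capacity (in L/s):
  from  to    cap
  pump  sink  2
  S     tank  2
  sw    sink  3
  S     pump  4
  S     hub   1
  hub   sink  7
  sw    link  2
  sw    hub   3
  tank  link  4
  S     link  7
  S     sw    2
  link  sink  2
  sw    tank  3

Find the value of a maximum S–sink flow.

Augment S→sw→sink: bottleneck 2. Total 2.
Augment S→pump→sink: bottleneck 2. Total 4.
Augment S→link→sink: bottleneck 2. Total 6.
Augment S→hub→sink: bottleneck 1. Total 7.
No augmenting path remains in the residual graph.

7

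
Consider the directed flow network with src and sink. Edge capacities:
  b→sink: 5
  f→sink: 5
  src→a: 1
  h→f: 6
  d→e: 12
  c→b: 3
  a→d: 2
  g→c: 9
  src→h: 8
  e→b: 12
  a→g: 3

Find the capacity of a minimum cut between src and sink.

Max flow = 6 (via 2 augmenting paths).
In the residual at optimum, the set reachable from src is {f, h, src}.
Cut edges: src→a (cap 1), f→sink (cap 5). Sum = 6.

6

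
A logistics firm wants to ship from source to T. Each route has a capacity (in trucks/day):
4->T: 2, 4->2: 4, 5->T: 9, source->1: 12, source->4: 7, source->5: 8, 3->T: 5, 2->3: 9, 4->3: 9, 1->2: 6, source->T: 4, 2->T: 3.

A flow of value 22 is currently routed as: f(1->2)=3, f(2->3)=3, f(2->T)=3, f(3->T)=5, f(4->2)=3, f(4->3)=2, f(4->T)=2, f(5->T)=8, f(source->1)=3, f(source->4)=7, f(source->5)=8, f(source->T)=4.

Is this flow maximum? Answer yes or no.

Residual reachable from source: {1, 2, 3, 4, source}; T is not reachable.
Saturated cut: source->5, source->T, 4->T, 2->T, 3->T with total capacity 22 = current flow value. Flow is maximum.

Yes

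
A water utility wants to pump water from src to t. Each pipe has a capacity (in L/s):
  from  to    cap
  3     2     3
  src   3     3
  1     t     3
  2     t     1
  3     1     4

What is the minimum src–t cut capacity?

3

Max flow = 3 (via 1 augmenting path).
In the residual at optimum, the set reachable from src is {src}.
Cut edges: src->3 (cap 3). Sum = 3.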